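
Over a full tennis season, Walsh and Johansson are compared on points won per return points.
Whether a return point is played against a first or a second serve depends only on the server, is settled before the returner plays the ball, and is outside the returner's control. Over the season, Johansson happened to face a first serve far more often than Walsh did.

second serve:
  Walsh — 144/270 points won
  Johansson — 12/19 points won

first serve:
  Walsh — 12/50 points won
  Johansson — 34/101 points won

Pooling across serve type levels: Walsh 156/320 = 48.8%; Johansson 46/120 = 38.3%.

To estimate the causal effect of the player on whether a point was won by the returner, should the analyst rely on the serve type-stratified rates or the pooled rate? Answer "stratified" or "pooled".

Within every serve type level Johansson has the higher rate, yet pooled Walsh does — Simpson's reversal.
Serve type differs across players for reasons unrelated to any effect of the player itself, and it separately predicts the outcome — a classic confounder. We must compare within serve type levels.
Within each level — second serve: 53.3% vs 63.2%; first serve: 24.0% vs 33.7% — Johansson is higher every time.

stratified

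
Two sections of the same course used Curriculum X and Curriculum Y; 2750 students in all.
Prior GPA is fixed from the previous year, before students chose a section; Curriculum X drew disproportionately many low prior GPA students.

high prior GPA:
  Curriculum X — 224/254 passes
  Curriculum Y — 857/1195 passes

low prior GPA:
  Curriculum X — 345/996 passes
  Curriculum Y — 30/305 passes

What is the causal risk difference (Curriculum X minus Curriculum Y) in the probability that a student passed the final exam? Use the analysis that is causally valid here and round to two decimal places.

Here prior GPA band is a common cause — it drives both which teaching method a case falls under and the outcome. The crude comparison mixes populations; the stratum-specific rates are the causally relevant ones.
Adjusting over the population distribution of prior GPA band: 0.527·(0.882−0.717) + 0.473·(0.346−0.098) = +0.204.

+0.20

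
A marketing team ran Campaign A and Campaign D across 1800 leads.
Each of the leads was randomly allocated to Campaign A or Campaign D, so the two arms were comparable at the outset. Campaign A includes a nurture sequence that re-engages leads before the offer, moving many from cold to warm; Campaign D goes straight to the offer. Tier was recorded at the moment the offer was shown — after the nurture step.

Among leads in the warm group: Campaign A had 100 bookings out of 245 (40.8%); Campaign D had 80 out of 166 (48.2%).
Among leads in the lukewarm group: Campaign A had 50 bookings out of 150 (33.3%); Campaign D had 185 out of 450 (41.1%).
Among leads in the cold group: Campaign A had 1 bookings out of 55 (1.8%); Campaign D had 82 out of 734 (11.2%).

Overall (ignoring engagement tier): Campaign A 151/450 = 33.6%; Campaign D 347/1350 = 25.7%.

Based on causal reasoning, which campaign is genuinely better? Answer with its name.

Within every engagement tier level Campaign D has the higher rate, yet pooled Campaign A does — Simpson's reversal.
Engagement tier lies on the pathway campaign → engagement tier → outcome, so adjusting for it blocks the indirect effect. For the total causal effect of campaign, use the unadjusted pooled rates.
Pooled: Campaign A 33.6% vs Campaign D 25.7%; Campaign A is higher overall.

Campaign A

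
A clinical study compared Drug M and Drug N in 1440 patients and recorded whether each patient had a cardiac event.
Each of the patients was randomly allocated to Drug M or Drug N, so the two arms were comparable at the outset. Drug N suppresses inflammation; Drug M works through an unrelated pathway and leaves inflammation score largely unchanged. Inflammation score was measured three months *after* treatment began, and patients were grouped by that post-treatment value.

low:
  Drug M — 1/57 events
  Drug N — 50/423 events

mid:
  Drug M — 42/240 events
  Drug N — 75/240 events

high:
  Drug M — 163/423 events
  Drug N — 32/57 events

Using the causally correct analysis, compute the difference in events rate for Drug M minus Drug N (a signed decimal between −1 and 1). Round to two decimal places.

+0.07

Drug M is lower inside every inflammation score stratum but Drug N is lower in aggregate. Whether to stratify depends on how inflammation score relates to the drug.
Inflammation score is recorded after the drug and is itself shifted by it — it sits on the causal path from drug to outcome. Conditioning on a mediator would strip out part of the effect we want; the pooled comparison gives the total causal effect.
The causal difference is the pooled difference: 0.286 − 0.218 = +0.068.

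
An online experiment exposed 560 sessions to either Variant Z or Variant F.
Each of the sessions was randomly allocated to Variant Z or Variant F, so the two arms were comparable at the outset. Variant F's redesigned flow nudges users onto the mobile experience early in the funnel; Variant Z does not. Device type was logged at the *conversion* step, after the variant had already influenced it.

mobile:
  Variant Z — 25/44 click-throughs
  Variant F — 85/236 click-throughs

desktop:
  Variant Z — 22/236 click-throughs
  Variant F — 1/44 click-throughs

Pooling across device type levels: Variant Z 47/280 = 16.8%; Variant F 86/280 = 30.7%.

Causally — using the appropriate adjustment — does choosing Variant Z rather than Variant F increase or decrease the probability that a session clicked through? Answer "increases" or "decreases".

Device type is downstream of the variant. One should not condition on a consequence of treatment, so the overall rates are the right comparison.
Pooled: Variant Z 16.8% vs Variant F 30.7%; Variant F is higher overall.

decreases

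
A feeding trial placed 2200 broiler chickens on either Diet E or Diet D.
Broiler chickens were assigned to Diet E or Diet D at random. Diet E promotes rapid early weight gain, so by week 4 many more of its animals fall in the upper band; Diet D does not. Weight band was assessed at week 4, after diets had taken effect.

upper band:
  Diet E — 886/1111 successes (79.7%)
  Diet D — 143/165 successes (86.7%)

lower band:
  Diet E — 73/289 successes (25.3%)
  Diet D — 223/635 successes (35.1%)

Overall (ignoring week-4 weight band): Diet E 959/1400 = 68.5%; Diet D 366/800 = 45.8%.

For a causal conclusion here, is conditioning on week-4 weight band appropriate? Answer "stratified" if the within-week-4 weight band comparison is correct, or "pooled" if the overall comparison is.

The distribution of week-4 weight band is itself part of what the diet does — it is an intermediate outcome. Holding it fixed would remove that part of the effect; the total effect is the pooled difference.
Pooled: Diet E 68.5% vs Diet D 45.8%; Diet E is higher overall.

pooled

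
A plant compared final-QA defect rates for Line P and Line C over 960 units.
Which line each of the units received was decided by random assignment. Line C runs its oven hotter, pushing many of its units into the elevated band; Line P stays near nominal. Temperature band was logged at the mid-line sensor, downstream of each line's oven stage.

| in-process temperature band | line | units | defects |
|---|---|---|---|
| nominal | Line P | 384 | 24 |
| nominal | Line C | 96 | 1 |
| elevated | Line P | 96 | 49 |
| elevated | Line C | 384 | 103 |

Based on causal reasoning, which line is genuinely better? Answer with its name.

Stratifying would compare lines among units the lines themselves sorted into in-process temperature band groups — a form of selection on an intermediate. The unconditioned pooled rates give the total causal effect.
Pooled: Line P 15.2% vs Line C 21.7%; Line P is lower overall.

Line P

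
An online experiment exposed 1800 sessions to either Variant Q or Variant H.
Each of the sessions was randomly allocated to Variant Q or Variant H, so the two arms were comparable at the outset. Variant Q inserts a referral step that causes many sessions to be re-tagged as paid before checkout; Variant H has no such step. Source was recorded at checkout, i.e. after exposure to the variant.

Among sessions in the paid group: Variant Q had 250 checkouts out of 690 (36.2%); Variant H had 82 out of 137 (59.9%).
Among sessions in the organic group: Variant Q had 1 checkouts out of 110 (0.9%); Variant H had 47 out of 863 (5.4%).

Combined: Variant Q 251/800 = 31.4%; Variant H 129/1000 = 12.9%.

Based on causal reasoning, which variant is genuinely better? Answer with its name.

Variant Q

Traffic source here is a post-treatment variable shaped by the variant; conditioning on it would introduce bias rather than remove it. The overall comparison is the causal one.
Pooled: Variant Q 31.4% vs Variant H 12.9%; Variant Q is higher overall.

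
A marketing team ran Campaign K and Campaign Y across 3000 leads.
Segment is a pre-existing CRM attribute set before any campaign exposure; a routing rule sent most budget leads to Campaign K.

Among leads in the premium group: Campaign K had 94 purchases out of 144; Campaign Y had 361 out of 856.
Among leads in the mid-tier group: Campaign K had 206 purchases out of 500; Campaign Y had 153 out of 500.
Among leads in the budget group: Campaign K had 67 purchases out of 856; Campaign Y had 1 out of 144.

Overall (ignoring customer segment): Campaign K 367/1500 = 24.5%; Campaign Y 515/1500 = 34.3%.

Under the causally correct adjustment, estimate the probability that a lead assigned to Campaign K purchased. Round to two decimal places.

0.38

Customer segment differs across campaigns for reasons unrelated to any effect of the campaign itself, and it separately predicts the outcome — a classic confounder. We must compare within customer segment levels.
Standardising Campaign K to the population customer segment mix: 0.333·94/144 + 0.333·206/500 + 0.333·67/856 = 0.381.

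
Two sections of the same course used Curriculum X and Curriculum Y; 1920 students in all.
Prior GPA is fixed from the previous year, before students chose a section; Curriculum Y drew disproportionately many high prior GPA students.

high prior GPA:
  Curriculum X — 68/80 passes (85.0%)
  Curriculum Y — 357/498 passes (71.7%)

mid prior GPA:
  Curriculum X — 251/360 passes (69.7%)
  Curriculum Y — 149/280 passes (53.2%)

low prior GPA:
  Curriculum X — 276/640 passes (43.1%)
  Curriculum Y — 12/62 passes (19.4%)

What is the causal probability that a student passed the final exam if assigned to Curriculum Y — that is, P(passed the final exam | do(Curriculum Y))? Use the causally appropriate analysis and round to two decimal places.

Here prior GPA band is a common cause — it drives both which teaching method a case falls under and the outcome. The crude comparison mixes populations; the stratum-specific rates are the causally relevant ones.
Standardising Curriculum Y to the population prior GPA band mix: 0.301·357/498 + 0.333·149/280 + 0.366·12/62 = 0.464.

0.46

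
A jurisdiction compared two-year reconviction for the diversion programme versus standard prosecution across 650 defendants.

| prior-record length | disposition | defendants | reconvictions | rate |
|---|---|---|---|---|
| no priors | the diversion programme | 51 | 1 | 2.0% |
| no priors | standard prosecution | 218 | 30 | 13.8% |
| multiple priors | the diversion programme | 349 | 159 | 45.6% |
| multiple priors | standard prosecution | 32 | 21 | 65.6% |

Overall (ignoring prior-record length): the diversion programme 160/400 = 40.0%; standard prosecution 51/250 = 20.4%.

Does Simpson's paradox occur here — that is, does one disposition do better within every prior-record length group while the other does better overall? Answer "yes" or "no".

Within each prior-record length level (no priors 2.0% vs 13.8%; multiple priors 45.6% vs 65.6%), the diversion programme has the lower rate every time. Pooled: 40.0% vs 20.4% — standard prosecution has the lower rate overall. The two comparisons disagree.

yes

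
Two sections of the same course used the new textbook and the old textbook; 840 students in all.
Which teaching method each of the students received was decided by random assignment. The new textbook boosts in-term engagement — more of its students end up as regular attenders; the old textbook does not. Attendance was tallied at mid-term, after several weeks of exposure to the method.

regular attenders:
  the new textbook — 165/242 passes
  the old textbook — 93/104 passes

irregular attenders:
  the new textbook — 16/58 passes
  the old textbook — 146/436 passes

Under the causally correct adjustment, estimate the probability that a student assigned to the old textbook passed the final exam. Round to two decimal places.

the old textbook is higher inside every mid-term attendance stratum but the new textbook is higher in aggregate. Whether to stratify depends on how mid-term attendance relates to the teaching method.
Because the teaching method influences mid-term attendance, mid-term attendance is a post-treatment mediator, not a confounder. Stratifying on it would bias the estimate; the causal effect is the crude pooled difference.
So P(outcome | do(the old textbook)) is just the pooled rate for the old textbook: 239/540 = 0.443.

0.44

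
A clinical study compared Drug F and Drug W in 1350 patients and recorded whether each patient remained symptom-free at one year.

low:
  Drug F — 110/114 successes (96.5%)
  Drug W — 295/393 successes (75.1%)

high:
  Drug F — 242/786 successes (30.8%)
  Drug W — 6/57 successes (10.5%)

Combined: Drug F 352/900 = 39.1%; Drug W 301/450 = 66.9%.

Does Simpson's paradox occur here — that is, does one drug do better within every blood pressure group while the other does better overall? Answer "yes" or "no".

Within each blood pressure level (low 96.5% vs 75.1%; high 30.8% vs 10.5%), Drug F has the higher rate every time. Pooled: 39.1% vs 66.9% — Drug W has the higher rate overall. The two comparisons disagree.

yes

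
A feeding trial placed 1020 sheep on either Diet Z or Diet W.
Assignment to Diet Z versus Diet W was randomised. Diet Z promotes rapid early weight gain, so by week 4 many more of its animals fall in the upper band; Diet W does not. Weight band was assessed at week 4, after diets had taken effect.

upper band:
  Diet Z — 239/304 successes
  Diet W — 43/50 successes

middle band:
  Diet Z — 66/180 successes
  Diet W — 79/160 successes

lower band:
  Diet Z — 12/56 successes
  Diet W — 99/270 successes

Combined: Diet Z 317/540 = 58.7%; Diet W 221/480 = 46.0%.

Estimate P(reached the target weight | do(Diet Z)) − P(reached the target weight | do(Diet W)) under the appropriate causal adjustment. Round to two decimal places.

+0.13

Week-4 weight band lies on the pathway diet → week-4 weight band → outcome, so adjusting for it blocks the indirect effect. For the total causal effect of diet, use the unadjusted pooled rates.
The causal difference is the pooled difference: 0.587 − 0.460 = +0.127.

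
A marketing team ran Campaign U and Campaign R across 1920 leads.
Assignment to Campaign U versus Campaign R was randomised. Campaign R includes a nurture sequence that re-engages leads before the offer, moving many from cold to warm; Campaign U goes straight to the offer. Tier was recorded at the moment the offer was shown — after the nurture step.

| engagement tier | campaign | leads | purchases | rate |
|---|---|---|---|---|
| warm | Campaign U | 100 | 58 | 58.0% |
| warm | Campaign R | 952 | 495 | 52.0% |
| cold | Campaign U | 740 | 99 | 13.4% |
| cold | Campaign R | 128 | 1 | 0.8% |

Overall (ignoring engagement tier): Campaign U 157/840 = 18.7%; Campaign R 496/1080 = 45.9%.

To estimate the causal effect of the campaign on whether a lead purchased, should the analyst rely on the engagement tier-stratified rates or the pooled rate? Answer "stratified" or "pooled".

pooled

Engagement tier is recorded after the campaign and is itself shifted by it — it sits on the causal path from campaign to outcome. Conditioning on a mediator would strip out part of the effect we want; the pooled comparison gives the total causal effect.
Pooled: Campaign U 18.7% vs Campaign R 45.9%; Campaign R is higher overall.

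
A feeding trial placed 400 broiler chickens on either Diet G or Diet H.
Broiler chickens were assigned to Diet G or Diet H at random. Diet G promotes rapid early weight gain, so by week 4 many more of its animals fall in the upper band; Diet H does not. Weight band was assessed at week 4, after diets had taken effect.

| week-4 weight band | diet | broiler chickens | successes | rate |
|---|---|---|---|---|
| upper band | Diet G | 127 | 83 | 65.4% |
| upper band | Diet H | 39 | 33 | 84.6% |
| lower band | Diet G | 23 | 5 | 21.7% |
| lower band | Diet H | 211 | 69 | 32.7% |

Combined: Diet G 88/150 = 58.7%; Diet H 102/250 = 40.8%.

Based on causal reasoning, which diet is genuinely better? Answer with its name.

Stratifying would compare diets among broiler chickens the diets themselves sorted into week-4 weight band groups — a form of selection on an intermediate. The unconditioned pooled rates give the total causal effect.
Pooled: Diet G 58.7% vs Diet H 40.8%; Diet G is higher overall.

Diet G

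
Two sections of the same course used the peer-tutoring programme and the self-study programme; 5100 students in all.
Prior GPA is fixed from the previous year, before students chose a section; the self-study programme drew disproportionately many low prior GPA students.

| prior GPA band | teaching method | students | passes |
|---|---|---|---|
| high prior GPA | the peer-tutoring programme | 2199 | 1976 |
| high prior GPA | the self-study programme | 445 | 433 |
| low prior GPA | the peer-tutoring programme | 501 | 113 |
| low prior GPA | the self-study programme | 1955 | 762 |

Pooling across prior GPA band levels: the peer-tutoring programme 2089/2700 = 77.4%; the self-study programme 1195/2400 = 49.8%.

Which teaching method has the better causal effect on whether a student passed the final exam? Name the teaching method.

the self-study programme

The stratified and pooled comparisons disagree (the self-study programme wins within each prior GPA band; the peer-tutoring programme wins overall), so the answer turns on the causal role of prior GPA band.
Nothing the teaching method does changes prior GPA band; the imbalance is an allocation artefact. With prior GPA band also predicting the outcome, the pooled figure is confounded, and the within-stratum comparison is the causal one.
Within each level — high prior GPA: 89.9% vs 97.3%; low prior GPA: 22.6% vs 39.0% — the self-study programme is higher every time.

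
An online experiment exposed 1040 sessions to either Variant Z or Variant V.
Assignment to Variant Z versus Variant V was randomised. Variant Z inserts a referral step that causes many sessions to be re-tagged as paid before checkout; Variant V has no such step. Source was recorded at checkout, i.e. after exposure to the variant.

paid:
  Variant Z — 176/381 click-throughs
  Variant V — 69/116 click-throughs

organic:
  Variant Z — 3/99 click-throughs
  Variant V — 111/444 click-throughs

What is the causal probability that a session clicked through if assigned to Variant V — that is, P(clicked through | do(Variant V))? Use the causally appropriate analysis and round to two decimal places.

Because the variant influences traffic source, traffic source is a post-treatment mediator, not a confounder. Stratifying on it would bias the estimate; the causal effect is the crude pooled difference.
So P(outcome | do(Variant V)) is just the pooled rate for Variant V: 180/560 = 0.321.

0.32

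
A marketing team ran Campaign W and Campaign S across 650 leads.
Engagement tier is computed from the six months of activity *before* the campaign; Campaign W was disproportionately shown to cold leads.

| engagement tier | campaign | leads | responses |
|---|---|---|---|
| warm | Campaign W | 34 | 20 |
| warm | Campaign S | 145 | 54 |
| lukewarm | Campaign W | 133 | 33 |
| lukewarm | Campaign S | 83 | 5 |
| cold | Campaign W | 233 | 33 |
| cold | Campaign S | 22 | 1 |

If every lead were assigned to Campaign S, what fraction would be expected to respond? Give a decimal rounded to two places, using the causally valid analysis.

Campaign W is higher inside every engagement tier stratum but Campaign S is higher in aggregate. Whether to stratify depends on how engagement tier relates to the campaign.
Nothing the campaign does changes engagement tier; the imbalance is an allocation artefact. With engagement tier also predicting the outcome, the pooled figure is confounded, and the within-stratum comparison is the causal one.
Standardising Campaign S to the population engagement tier mix: 0.275·54/145 + 0.332·5/83 + 0.392·1/22 = 0.140.

0.14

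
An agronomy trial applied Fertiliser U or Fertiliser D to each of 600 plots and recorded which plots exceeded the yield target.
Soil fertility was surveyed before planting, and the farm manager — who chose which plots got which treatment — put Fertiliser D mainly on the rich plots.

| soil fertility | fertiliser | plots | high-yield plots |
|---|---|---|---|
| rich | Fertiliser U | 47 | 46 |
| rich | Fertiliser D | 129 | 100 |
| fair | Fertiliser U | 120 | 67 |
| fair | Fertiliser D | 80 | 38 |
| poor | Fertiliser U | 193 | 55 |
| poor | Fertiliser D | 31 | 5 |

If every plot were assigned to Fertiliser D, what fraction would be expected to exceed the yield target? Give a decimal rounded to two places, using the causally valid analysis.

Here soil fertility is a common cause — it drives both which fertiliser a case falls under and the outcome. The crude comparison mixes populations; the stratum-specific rates are the causally relevant ones.
Standardising Fertiliser D to the population soil fertility mix: 0.293·100/129 + 0.333·38/80 + 0.373·5/31 = 0.446.

0.45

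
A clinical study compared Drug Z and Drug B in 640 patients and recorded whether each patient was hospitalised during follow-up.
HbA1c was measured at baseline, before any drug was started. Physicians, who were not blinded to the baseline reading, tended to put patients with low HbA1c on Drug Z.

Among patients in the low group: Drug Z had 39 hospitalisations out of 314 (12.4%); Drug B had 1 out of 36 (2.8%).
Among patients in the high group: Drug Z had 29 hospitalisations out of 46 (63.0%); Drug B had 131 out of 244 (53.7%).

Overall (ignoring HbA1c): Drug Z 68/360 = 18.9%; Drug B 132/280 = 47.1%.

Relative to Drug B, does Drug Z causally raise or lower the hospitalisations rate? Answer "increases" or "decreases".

increases

HbA1c differs across drugs for reasons unrelated to any effect of the drug itself, and it separately predicts the outcome — a classic confounder. We must compare within HbA1c levels.
Within each level — low: 12.4% vs 2.8%; high: 63.0% vs 53.7% — Drug B is lower every time.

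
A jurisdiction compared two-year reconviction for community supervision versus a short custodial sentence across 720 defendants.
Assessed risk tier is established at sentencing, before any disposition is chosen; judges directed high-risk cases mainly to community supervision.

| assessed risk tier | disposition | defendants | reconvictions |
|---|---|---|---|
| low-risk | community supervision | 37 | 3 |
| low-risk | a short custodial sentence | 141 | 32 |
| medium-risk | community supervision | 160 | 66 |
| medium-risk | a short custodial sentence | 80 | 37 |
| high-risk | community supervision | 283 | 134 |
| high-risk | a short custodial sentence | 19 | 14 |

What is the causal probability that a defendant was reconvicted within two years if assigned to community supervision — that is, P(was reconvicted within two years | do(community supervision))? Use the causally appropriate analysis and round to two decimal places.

0.36

Assessed risk tier differs across dispositions for reasons unrelated to any effect of the disposition itself, and it separately predicts the outcome — a classic confounder. We must compare within assessed risk tier levels.
Standardising community supervision to the population assessed risk tier mix: 0.247·3/37 + 0.333·66/160 + 0.419·134/283 = 0.356.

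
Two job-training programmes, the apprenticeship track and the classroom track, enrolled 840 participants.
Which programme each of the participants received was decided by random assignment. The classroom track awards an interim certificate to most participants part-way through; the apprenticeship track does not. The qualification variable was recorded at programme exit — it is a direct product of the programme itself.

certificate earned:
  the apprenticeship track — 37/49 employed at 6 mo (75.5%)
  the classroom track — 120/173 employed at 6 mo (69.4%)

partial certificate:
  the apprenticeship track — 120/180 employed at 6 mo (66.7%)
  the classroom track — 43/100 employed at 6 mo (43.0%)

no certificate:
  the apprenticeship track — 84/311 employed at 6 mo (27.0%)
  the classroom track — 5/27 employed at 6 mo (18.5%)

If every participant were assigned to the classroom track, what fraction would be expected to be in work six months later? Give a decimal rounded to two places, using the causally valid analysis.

The stratified and pooled comparisons disagree (the apprenticeship track wins within each qualification attained during the programme; the classroom track wins overall), so the answer turns on the causal role of qualification attained during the programme.
Qualification attained during the programme is recorded after the programme and is itself shifted by it — it sits on the causal path from programme to outcome. Conditioning on a mediator would strip out part of the effect we want; the pooled comparison gives the total causal effect.
So P(outcome | do(the classroom track)) is just the pooled rate for the classroom track: 168/300 = 0.560.

0.56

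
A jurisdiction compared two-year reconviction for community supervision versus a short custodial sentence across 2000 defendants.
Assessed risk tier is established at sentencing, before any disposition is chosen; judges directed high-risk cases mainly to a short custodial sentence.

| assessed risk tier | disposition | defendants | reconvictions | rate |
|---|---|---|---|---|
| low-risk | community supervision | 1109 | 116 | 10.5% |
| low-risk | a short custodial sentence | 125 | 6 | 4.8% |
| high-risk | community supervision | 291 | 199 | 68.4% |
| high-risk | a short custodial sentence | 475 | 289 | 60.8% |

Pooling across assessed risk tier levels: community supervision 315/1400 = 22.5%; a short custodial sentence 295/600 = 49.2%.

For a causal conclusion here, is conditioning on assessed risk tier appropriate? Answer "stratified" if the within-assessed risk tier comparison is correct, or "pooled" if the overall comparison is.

stratified

Assessed risk tier is set before the disposition has any effect — it is not caused by the disposition — and it independently drives the outcome. That makes it a confounder, so the causal comparison is within assessed risk tier levels.
Within each level — low-risk: 10.5% vs 4.8%; high-risk: 68.4% vs 60.8% — a short custodial sentence is lower every time.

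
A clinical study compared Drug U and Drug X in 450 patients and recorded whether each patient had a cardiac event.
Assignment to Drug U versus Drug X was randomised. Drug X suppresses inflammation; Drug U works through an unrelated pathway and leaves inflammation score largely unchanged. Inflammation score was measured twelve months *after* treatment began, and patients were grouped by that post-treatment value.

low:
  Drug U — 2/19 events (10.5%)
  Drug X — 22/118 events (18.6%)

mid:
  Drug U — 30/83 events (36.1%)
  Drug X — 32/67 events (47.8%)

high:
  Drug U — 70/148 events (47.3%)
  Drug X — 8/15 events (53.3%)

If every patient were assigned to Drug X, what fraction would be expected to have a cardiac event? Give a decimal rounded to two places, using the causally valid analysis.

0.31

Within every inflammation score level Drug U has the lower rate, yet pooled Drug X does — Simpson's reversal.
Inflammation score here is a post-treatment variable shaped by the drug; conditioning on it would introduce bias rather than remove it. The overall comparison is the causal one.
So P(outcome | do(Drug X)) is just the pooled rate for Drug X: 62/200 = 0.310.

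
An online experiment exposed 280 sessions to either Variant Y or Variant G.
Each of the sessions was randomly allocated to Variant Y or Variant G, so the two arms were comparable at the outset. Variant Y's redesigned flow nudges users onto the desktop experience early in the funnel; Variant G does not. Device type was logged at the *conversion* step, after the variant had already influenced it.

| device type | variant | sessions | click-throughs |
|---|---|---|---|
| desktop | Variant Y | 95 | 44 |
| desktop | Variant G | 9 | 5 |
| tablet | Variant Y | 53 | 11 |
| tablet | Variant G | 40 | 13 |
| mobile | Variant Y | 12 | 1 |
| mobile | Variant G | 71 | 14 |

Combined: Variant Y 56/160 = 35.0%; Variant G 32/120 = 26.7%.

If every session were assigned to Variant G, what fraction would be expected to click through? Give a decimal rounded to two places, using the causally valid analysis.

0.27

Device type is downstream of the variant. One should not condition on a consequence of treatment, so the overall rates are the right comparison.
So P(outcome | do(Variant G)) is just the pooled rate for Variant G: 32/120 = 0.267.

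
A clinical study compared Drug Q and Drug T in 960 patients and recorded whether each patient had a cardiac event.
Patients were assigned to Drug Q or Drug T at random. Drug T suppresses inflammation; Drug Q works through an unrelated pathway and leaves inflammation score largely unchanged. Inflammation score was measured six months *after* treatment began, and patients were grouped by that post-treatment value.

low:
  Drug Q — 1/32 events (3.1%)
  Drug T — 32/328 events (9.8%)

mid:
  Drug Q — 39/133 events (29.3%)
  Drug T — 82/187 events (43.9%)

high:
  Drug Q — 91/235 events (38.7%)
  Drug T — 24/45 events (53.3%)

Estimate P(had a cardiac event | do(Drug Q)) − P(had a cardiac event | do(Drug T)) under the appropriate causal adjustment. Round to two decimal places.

+0.08

Inflammation score is recorded after the drug and is itself shifted by it — it sits on the causal path from drug to outcome. Conditioning on a mediator would strip out part of the effect we want; the pooled comparison gives the total causal effect.
The causal difference is the pooled difference: 0.328 − 0.246 = +0.081.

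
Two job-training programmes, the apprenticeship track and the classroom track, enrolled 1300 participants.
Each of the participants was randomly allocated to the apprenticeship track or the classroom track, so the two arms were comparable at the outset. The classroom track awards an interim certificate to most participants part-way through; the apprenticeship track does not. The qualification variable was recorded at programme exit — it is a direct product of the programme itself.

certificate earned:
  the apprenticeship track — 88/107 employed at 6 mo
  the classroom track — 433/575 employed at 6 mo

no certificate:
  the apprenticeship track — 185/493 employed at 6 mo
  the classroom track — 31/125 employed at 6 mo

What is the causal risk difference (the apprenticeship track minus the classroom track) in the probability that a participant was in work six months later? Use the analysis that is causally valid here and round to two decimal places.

-0.21

Stratifying would compare programmes among participants the programmes themselves sorted into qualification attained during the programme groups — a form of selection on an intermediate. The unconditioned pooled rates give the total causal effect.
The causal difference is the pooled difference: 0.455 − 0.663 = -0.208.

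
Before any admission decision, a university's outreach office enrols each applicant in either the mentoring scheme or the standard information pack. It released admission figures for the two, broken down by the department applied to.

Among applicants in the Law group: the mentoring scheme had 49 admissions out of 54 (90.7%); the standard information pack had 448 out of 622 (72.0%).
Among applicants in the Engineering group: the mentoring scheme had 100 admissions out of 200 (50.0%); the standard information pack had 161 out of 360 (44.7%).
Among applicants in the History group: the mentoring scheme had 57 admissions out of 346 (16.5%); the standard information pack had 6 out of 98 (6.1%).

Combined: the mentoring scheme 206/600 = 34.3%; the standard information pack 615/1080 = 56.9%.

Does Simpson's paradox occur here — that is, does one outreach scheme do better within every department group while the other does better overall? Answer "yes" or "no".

yes

Within each department level (Law 90.7% vs 72.0%; Engineering 50.0% vs 44.7%; History 16.5% vs 6.1%), the mentoring scheme has the higher rate every time. Pooled: 34.3% vs 56.9% — the standard information pack has the higher rate overall. The two comparisons disagree.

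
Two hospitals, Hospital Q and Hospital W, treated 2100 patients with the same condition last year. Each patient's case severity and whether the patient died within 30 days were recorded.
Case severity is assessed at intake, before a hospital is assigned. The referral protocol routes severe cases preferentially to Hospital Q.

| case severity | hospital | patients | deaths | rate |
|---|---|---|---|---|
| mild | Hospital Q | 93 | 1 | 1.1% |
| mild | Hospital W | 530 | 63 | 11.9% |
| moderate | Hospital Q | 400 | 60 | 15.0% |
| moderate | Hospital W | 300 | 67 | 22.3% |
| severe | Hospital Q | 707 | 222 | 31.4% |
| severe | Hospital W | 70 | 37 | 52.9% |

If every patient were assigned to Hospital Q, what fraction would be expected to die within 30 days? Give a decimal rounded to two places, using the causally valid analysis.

0.17

The stratified and pooled comparisons disagree (Hospital Q wins within each case severity; Hospital W wins overall), so the answer turns on the causal role of case severity.
Case severity differs across hospitals for reasons unrelated to any effect of the hospital itself, and it separately predicts the outcome — a classic confounder. We must compare within case severity levels.
Standardising Hospital Q to the population case severity mix: 0.297·1/93 + 0.333·60/400 + 0.370·222/707 = 0.169.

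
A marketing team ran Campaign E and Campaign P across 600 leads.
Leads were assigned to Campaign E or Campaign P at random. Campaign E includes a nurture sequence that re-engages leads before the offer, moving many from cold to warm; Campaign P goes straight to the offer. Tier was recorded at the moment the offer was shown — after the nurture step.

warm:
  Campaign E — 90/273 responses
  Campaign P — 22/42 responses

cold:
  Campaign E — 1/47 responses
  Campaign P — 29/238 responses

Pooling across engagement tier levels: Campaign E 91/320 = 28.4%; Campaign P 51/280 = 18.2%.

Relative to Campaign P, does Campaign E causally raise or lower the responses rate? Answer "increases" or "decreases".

increases

Engagement tier lies on the pathway campaign → engagement tier → outcome, so adjusting for it blocks the indirect effect. For the total causal effect of campaign, use the unadjusted pooled rates.
Pooled: Campaign E 28.4% vs Campaign P 18.2%; Campaign E is higher overall.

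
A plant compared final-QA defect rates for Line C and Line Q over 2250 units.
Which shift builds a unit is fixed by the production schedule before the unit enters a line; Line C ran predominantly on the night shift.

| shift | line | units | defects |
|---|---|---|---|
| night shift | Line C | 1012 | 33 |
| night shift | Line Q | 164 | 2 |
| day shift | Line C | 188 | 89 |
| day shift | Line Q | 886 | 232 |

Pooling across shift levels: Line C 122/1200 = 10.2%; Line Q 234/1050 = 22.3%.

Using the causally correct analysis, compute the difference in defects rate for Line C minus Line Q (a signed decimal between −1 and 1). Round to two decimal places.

+0.11

Nothing the line does changes shift; the imbalance is an allocation artefact. With shift also predicting the outcome, the pooled figure is confounded, and the within-stratum comparison is the causal one.
Adjusting over the population distribution of shift: 0.523·(0.033−0.012) + 0.477·(0.473−0.262) = +0.112.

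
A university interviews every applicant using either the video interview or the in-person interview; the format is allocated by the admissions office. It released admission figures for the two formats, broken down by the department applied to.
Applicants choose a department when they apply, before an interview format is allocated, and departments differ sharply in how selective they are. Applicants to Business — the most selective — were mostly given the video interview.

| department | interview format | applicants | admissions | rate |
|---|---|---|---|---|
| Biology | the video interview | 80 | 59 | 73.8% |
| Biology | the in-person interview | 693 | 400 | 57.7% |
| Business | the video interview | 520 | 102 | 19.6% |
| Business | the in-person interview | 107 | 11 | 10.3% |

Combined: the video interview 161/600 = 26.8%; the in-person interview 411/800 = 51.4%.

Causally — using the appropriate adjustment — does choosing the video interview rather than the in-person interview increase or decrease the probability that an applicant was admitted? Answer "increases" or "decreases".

increases

Department satisfies the back-door criterion: it is not a descendant of the interview format, and it blocks the spurious path from interview format to outcome. Adjusting for it (i.e., using the within-department rates) gives the causal effect.
Within each level — Biology: 73.8% vs 57.7%; Business: 19.6% vs 10.3% — the video interview is higher every time.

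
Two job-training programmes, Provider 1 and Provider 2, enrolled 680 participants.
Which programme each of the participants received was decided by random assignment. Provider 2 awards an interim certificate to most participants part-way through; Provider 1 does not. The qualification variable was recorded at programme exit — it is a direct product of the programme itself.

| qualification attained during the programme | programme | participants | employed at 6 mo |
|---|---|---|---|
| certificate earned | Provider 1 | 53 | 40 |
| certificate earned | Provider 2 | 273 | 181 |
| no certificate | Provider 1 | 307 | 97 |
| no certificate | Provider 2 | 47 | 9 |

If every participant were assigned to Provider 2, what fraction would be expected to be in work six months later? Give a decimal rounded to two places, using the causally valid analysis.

Qualification attained during the programme here is a post-treatment variable shaped by the programme; conditioning on it would introduce bias rather than remove it. The overall comparison is the causal one.
So P(outcome | do(Provider 2)) is just the pooled rate for Provider 2: 190/320 = 0.594.

0.59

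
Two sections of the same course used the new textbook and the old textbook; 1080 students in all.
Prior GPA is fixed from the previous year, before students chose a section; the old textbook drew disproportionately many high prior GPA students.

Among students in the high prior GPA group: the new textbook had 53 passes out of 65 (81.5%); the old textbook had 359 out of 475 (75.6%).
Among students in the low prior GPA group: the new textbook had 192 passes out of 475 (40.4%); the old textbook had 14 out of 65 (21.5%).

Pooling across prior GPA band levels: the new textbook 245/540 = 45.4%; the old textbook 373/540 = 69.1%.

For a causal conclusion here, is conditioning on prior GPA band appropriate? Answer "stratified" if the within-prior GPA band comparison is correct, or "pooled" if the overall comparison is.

The imbalance in prior GPA band arose from how students were allocated, not from anything the teaching method did; and prior GPA band independently affects the outcome. The pooled gap is confounded — condition on prior GPA band.
Within each level — high prior GPA: 81.5% vs 75.6%; low prior GPA: 40.4% vs 21.5% — the new textbook is higher every time.

stratified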